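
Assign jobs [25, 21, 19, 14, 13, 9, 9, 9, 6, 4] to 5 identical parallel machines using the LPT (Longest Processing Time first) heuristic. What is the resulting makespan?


Jobs (LPT sorted): [25, 21, 19, 14, 13, 9, 9, 9, 6, 4]
Machines: 5
  J=25 → Machine 1 (load: 0+25=25)
  J=21 → Machine 2 (load: 0+21=21)
  J=19 → Machine 3 (load: 0+19=19)
  J=14 → Machine 4 (load: 0+14=14)
  J=13 → Machine 5 (load: 0+13=13)
  J=9 → Machine 5 (load: 13+9=22)
  J=9 → Machine 4 (load: 14+9=23)
  J=9 → Machine 3 (load: 19+9=28)
  J=6 → Machine 2 (load: 21+6=27)
  J=4 → Machine 5 (load: 22+4=26)
Machine loads: [25, 27, 28, 23, 26]
Makespan = max = 28 time units


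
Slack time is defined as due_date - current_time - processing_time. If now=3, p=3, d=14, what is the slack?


Slack = due - current_time - processing
= 14 - 3 - 3
= 8


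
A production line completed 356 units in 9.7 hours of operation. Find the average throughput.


Throughput = units / time
= 356 / 9.7
= 36.7 units/hour


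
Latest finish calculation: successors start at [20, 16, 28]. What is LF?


LF = min of all successor start times
Successors start at: [20, 16, 28]
LF = min(20, 16, 28)
= 16


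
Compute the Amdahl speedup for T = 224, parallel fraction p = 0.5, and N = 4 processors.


Amdahl's law: T_p = T × ((1-p) + p/N)
= 224 × ((1-0.5) + 0.5/4)
= 224 × (0.50 + 0.1250)
= 224 × 0.6250
= 140.00
Speedup = 224/140.00
= 1.60×


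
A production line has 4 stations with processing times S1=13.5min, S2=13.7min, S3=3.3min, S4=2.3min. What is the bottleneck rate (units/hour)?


Bottleneck = longest station time
Station times: [13.5, 13.7, 3.3, 2.3]
Max = 13.7 min
Rate = 60 / 13.7
= 4.38 units/hour (bottleneck: 13.7min)


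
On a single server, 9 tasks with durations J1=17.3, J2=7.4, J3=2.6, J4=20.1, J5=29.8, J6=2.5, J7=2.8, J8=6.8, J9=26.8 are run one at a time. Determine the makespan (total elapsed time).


Sequential makespan: sum all processing times
= 17.3 + 7.4 + 2.6 + 20.1 + 29.8 + 2.5 + 2.8 + 6.8 + 26.8
= 116.1 time units


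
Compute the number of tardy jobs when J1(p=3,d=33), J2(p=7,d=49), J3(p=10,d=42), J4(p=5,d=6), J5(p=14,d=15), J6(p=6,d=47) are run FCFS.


Completion vs due date:
  J1: C=3, d=33 → on time
  J2: C=10, d=49 → on time
  J3: C=20, d=42 → on time
  J4: C=25, d=6 → TARDY
  J5: C=39, d=15 → TARDY
  J6: C=45, d=47 → on time
Tardy jobs: J4, J5
Count = 2


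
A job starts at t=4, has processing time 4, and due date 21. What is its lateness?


Completion = 4 + 4 = 8
Lateness = C - d = 8 - 21
= -13


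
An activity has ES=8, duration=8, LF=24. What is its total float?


EF = ES + duration = 8 + 8 = 16
LS = LF - duration = 24 - 8 = 16
Total Float = LF - EF = 24 - 16
(or LS - ES = 16 - 8)
= 8


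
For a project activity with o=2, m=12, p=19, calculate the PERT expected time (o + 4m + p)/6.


te = (o + 4m + p) / 6
= (2 + 4×12 + 19) / 6
= (2 + 48 + 19) / 6
= 69 / 6
= 11.50


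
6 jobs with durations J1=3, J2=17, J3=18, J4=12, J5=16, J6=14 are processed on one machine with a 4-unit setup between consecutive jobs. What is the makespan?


Makespan = Σ processing + (n-1) × setup
= (3 + 17 + 18 + 12 + 16 + 14) + (6-1)×4
= 80 + 20
= 100 time units


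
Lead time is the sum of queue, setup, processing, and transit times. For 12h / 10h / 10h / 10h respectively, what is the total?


Lead time = queue + setup + processing + transit
= 12 + 10 + 10 + 10
= 42 hours


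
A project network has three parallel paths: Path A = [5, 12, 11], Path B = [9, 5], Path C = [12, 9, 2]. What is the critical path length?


Path A: 5 + 12 + 11 = 28
Path B: 9 + 5 = 14
Path C: 12 + 9 + 2 = 23
Critical path = longest = max(28, 14, 23)
= 28 (Path A)


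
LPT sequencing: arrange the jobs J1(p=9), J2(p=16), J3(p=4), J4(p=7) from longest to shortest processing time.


LPT: sort by longest processing time first
  J2: p=16
  J1: p=9
  J4: p=7
  J3: p=4
Order: J2 → J1 → J4 → J3


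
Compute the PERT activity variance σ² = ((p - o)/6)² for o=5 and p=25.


σ² = ((p - o) / 6)² = (p - o)² / 36
= (25 - 5)² / 36
= 20² / 36
= 400 / 36
= 11.1111


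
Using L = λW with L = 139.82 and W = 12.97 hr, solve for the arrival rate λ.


Little's law: L = λW → λ = L / W
= 139.82 / 12.97
= 10.78 per hour


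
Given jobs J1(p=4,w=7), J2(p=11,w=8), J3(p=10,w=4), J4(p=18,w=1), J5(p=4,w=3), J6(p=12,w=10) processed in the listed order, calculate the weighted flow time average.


Completion times:
  J1: C=4, w×C=7×4=28
  J2: C=15, w×C=8×15=120
  J3: C=25, w×C=4×25=100
  J4: C=43, w×C=1×43=43
  J5: C=47, w×C=3×47=141
  J6: C=59, w×C=10×59=590
Sum w×C = 1022
Sum w = 33
Weighted avg = 1022/33
= 30.97


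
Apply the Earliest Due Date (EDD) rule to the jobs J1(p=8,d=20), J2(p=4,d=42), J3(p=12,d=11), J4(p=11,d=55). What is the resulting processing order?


EDD: sort by earliest due date
  J3: d=11, p=12
  J1: d=20, p=8
  J2: d=42, p=4
  J4: d=55, p=11
Order: J3 → J1 → J2 → J4


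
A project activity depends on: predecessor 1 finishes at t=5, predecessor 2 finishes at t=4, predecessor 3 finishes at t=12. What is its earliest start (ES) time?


ES = max of all predecessor completion times
Predecessors: [5, 4, 12]
ES = max(5, 4, 12)
= 12


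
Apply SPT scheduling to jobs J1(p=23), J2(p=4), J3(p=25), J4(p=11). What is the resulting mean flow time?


SPT order: J2 → J4 → J1 → J3
Completion times:
  J2: C=4
  J4: C=15
  J1: C=38
  J3: C=63
Sum = 120, n = 4
Mean flow = 120/4
= 30.00


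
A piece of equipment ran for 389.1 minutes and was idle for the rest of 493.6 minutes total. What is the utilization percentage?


Utilization = busy / total × 100
= 389.1 / 493.6 × 100
= 78.8%


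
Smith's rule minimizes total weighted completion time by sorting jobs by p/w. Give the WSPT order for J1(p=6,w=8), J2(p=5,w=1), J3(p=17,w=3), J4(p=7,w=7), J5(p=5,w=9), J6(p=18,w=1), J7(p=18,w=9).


WSPT (Smith's rule): sort by p/w ascending
  J5: p/w = 5/9 = 0.556
  J1: p/w = 6/8 = 0.750
  J4: p/w = 7/7 = 1.000
  J7: p/w = 18/9 = 2.000
  J2: p/w = 5/1 = 5.000
  J3: p/w = 17/3 = 5.667
  J6: p/w = 18/1 = 18.000
Order: J5 → J1 → J4 → J7 → J2 → J3 → J6


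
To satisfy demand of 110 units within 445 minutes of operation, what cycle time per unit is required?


Cycle time = available time / demand
= 445 / 110
= 4.05 min/unit


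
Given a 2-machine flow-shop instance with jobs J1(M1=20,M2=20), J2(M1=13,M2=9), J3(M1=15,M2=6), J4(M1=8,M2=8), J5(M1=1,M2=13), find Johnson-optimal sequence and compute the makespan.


Johnson's rule:
Group 1 (M1≤M2, sort by M1): ['J5', 'J4', 'J1']
Group 2 (M1>M2, sort desc M2): ['J2', 'J3']
Sequence: J5 → J4 → J1 → J2 → J3
Makespan calculation:
  J5: M1 done=1, M2 done=14
  J4: M1 done=9, M2 done=22
  J1: M1 done=29, M2 done=49
  J2: M1 done=42, M2 done=58
  J3: M1 done=57, M2 done=64
= Sequence: J5 → J4 → J1 → J2 → J3, Makespan: 64


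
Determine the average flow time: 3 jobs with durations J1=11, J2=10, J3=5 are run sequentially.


Completion times:
  J1: completes at 11
  J2: completes at 21
  J3: completes at 26
Sum = 58
Average = 58/3
= 19.33


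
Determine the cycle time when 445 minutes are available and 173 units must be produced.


Cycle time = available time / demand
= 445 / 173
= 2.57 min/unit


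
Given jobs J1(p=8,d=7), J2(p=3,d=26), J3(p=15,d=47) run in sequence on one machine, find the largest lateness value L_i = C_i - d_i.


Lateness per job (L = C - d):
  J1: C=8, d=7, L=1
  J2: C=11, d=26, L=-15
  J3: C=26, d=47, L=-21
Lmax = max(1, -15, -21)
= 1


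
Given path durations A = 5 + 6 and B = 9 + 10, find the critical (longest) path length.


Path A: 5 + 6 = 11
Path B: 9 + 10 = 19
Critical path = longest = max(11, 19)
= 19 (Path B)


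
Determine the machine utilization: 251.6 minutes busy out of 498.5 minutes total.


Utilization = busy / total × 100
= 251.6 / 498.5 × 100
= 50.5%


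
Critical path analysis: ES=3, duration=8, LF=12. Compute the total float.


EF = ES + duration = 3 + 8 = 11
LS = LF - duration = 12 - 8 = 4
Total Float = LF - EF = 12 - 11
(or LS - ES = 4 - 3)
= 1


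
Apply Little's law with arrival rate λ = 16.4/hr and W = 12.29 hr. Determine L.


Little's law: L = λ × W
= 16.4 × 12.29
= 201.56


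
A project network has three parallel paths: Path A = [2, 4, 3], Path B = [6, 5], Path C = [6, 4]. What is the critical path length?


Path A: 2 + 4 + 3 = 9
Path B: 6 + 5 = 11
Path C: 6 + 4 = 10
Critical path = longest = max(9, 11, 10)
= 11 (Path B)


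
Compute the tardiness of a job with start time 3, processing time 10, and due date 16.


Completion = start + processing = 3 + 10 = 13
Tardiness = max(0, C - d) = max(0, 13 - 16)
= max(0, -3)
= 0


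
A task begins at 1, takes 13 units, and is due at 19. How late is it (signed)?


Completion = 1 + 13 = 14
Lateness = C - d = 14 - 19
= -5


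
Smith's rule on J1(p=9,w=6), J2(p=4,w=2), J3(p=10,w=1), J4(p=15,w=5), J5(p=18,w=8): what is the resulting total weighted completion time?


WSPT order (by p/w): J1 → J2 → J5 → J4 → J3
  J1: C=9, w·C=6×9=54
  J2: C=13, w·C=2×13=26
  J5: C=31, w·C=8×31=248
  J4: C=46, w·C=5×46=230
  J3: C=56, w·C=1×56=56
Σ w·C = 614
= 614


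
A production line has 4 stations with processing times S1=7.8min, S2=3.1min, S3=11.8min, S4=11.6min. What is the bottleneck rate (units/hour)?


Bottleneck = longest station time
Station times: [7.8, 3.1, 11.8, 11.6]
Max = 11.8 min
Rate = 60 / 11.8
= 5.08 units/hour (bottleneck: 11.8min)


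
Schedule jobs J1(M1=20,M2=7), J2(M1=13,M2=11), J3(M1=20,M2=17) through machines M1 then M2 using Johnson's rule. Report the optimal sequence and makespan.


Johnson's rule:
Group 1 (M1≤M2, sort by M1): []
Group 2 (M1>M2, sort desc M2): ['J3', 'J2', 'J1']
Sequence: J3 → J2 → J1
Makespan calculation:
  J3: M1 done=20, M2 done=37
  J2: M1 done=33, M2 done=48
  J1: M1 done=53, M2 done=60
= Sequence: J3 → J2 → J1, Makespan: 60


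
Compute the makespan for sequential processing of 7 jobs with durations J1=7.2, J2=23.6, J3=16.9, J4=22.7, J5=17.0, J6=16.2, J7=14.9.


Sequential makespan: sum all processing times
= 7.2 + 23.6 + 16.9 + 22.7 + 17.0 + 16.2 + 14.9
= 118.5 time units


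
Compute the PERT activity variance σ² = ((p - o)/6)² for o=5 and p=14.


σ² = ((p - o) / 6)² = (p - o)² / 36
= (14 - 5)² / 36
= 9² / 36
= 81 / 36
= 2.2500


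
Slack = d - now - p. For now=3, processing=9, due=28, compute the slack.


Slack = due - current_time - processing
= 28 - 3 - 9
= 16


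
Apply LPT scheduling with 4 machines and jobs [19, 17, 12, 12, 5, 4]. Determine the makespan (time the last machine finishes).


Jobs (LPT sorted): [19, 17, 12, 12, 5, 4]
Machines: 4
  J=19 → Machine 1 (load: 0+19=19)
  J=17 → Machine 2 (load: 0+17=17)
  J=12 → Machine 3 (load: 0+12=12)
  J=12 → Machine 4 (load: 0+12=12)
  J=5 → Machine 3 (load: 12+5=17)
  J=4 → Machine 4 (load: 12+4=16)
Machine loads: [19, 17, 17, 16]
Makespan = max = 19 time units


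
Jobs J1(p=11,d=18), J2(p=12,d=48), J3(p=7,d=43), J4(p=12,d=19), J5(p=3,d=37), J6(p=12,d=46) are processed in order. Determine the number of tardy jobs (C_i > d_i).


Completion vs due date:
  J1: C=11, d=18 → on time
  J2: C=23, d=48 → on time
  J3: C=30, d=43 → on time
  J4: C=42, d=19 → TARDY
  J5: C=45, d=37 → TARDY
  J6: C=57, d=46 → TARDY
Tardy jobs: J4, J5, J6
Count = 3


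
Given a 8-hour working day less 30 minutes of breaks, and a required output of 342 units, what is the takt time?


Available = 8×60 - 30 = 450 min
Takt time = 450 / 342
= 1.32 min/unit


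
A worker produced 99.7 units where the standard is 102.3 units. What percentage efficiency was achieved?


Efficiency = (actual / standard) × 100
= (99.7 / 102.3) × 100
= 97.5%


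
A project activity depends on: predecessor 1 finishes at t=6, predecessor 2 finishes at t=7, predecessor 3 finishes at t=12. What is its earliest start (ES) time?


ES = max of all predecessor completion times
Predecessors: [6, 7, 12]
ES = max(6, 7, 12)
= 12


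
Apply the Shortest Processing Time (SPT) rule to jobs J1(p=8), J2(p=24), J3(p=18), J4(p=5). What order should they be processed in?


SPT: sort by shortest processing time
  J4: p=5
  J1: p=8
  J3: p=18
  J2: p=24
Order: J4 → J1 → J3 → J2


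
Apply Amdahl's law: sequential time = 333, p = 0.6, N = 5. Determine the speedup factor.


Amdahl's law: T_p = T × ((1-p) + p/N)
= 333 × ((1-0.6) + 0.6/5)
= 333 × (0.40 + 0.1200)
= 333 × 0.5200
= 173.16
Speedup = 333/173.16
= 1.92×


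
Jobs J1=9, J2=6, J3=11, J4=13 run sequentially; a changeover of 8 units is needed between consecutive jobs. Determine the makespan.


Makespan = Σ processing + (n-1) × setup
= (9 + 6 + 11 + 13) + (4-1)×8
= 39 + 24
= 63 time units


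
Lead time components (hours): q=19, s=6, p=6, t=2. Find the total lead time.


Lead time = queue + setup + processing + transit
= 19 + 6 + 6 + 2
= 33 hours


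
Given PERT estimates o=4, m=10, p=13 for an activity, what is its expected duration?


te = (o + 4m + p) / 6
= (4 + 4×10 + 13) / 6
= (4 + 40 + 13) / 6
= 57 / 6
= 9.50


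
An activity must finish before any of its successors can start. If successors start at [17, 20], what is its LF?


LF = min of all successor start times
Successors start at: [17, 20]
LF = min(17, 20)
= 17


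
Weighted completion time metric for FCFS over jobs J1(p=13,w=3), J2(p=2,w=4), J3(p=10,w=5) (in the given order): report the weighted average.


Completion times:
  J1: C=13, w×C=3×13=39
  J2: C=15, w×C=4×15=60
  J3: C=25, w×C=5×25=125
Sum w×C = 224
Sum w = 12
Weighted avg = 224/12
= 18.67


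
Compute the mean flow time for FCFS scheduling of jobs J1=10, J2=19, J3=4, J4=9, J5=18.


Completion times:
  J1: completes at 10
  J2: completes at 29
  J3: completes at 33
  J4: completes at 42
  J5: completes at 60
Sum = 174
Average = 174/5
= 34.80


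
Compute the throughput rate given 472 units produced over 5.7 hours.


Throughput = units / time
= 472 / 5.7
= 82.8 units/hour


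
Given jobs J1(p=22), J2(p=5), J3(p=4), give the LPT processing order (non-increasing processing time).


LPT: sort by longest processing time first
  J1: p=22
  J2: p=5
  J3: p=4
Order: J1 → J2 → J3


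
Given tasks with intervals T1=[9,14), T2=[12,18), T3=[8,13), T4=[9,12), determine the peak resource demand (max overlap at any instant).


Check each time point for overlaps:
  t=9: 3 tasks active (T1, T3, T4)
Max concurrent = 3


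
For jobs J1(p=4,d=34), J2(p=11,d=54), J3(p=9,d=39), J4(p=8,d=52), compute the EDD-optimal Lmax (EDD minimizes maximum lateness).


EDD order: J1 → J3 → J4 → J2
Completion and lateness:
  J1: C=4, d=34, L=4-34=-30
  J3: C=13, d=39, L=13-39=-26
  J4: C=21, d=52, L=21-52=-31
  J2: C=32, d=54, L=32-54=-22
Lmax = max(-30, -26, -31, -22)
= -22


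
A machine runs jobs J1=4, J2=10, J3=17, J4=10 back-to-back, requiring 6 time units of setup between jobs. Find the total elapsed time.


Makespan = Σ processing + (n-1) × setup
= (4 + 10 + 17 + 10) + (4-1)×6
= 41 + 18
= 59 time units


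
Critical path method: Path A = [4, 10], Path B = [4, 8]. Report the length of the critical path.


Path A: 4 + 10 = 14
Path B: 4 + 8 = 12
Critical path = longest = max(14, 12)
= 14 (Path A)


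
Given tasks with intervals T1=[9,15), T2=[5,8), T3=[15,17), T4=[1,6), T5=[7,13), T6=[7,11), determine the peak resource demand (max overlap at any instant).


Check each time point for overlaps:
  t=7: 3 tasks active (T2, T5, T6)
Max concurrent = 3


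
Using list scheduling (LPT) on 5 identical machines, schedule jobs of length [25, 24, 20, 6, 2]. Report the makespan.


Jobs (LPT sorted): [25, 24, 20, 6, 2]
Machines: 5
  J=25 → Machine 1 (load: 0+25=25)
  J=24 → Machine 2 (load: 0+24=24)
  J=20 → Machine 3 (load: 0+20=20)
  J=6 → Machine 4 (load: 0+6=6)
  J=2 → Machine 5 (load: 0+2=2)
Machine loads: [25, 24, 20, 6, 2]
Makespan = max = 25 time units


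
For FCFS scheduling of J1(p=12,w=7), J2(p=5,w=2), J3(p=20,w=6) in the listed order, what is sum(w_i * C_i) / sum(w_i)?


Completion times:
  J1: C=12, w×C=7×12=84
  J2: C=17, w×C=2×17=34
  J3: C=37, w×C=6×37=222
Sum w×C = 340
Sum w = 15
Weighted avg = 340/15
= 22.67


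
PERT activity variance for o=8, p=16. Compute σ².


σ² = ((p - o) / 6)² = (p - o)² / 36
= (16 - 8)² / 36
= 8² / 36
= 64 / 36
= 1.7778


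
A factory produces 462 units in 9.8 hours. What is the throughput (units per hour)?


Throughput = units / time
= 462 / 9.8
= 47.1 units/hour


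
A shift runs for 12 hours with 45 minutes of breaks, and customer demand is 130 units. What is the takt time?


Available = 12×60 - 45 = 675 min
Takt time = 675 / 130
= 5.19 min/unit


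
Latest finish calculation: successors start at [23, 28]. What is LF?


LF = min of all successor start times
Successors start at: [23, 28]
LF = min(23, 28)
= 23


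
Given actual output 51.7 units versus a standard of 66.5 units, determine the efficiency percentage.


Efficiency = (actual / standard) × 100
= (51.7 / 66.5) × 100
= 77.7%


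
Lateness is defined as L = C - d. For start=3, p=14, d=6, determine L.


Completion = 3 + 14 = 17
Lateness = C - d = 17 - 6
= 11


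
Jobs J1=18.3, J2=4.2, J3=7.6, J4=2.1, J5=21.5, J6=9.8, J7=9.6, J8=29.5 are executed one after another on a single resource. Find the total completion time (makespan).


Sequential makespan: sum all processing times
= 18.3 + 4.2 + 7.6 + 2.1 + 21.5 + 9.8 + 9.6 + 29.5
= 102.6 time units


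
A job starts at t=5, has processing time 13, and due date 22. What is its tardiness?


Completion = start + processing = 5 + 13 = 18
Tardiness = max(0, C - d) = max(0, 18 - 22)
= max(0, -4)
= 0


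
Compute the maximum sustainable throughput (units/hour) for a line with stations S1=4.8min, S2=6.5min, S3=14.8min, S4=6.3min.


Bottleneck = longest station time
Station times: [4.8, 6.5, 14.8, 6.3]
Max = 14.8 min
Rate = 60 / 14.8
= 4.05 units/hour (bottleneck: 14.8min)


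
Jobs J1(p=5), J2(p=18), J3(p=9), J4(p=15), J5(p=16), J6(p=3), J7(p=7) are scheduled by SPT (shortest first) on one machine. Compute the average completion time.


SPT order: J6 → J1 → J7 → J3 → J4 → J5 → J2
Completion times:
  J6: C=3
  J1: C=8
  J7: C=15
  J3: C=24
  J4: C=39
  J5: C=55
  J2: C=73
Sum = 217, n = 7
Mean flow = 217/7
= 31.00


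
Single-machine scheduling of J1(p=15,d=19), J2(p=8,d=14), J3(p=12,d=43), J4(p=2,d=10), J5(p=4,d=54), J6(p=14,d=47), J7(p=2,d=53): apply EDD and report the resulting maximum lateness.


EDD order: J4 → J2 → J1 → J3 → J6 → J7 → J5
Completion and lateness:
  J4: C=2, d=10, L=2-10=-8
  J2: C=10, d=14, L=10-14=-4
  J1: C=25, d=19, L=25-19=6
  J3: C=37, d=43, L=37-43=-6
  J6: C=51, d=47, L=51-47=4
  J7: C=53, d=53, L=53-53=0
  J5: C=57, d=54, L=57-54=3
Lmax = max(-8, -4, 6, -6, 4, 0, 3)
= 6


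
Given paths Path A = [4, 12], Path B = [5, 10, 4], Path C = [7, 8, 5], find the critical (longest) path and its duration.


Path A: 4 + 12 = 16
Path B: 5 + 10 + 4 = 19
Path C: 7 + 8 + 5 = 20
Critical path = longest = max(16, 19, 20)
= 20 (Path C)


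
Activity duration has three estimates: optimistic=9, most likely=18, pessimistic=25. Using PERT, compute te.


te = (o + 4m + p) / 6
= (9 + 4×18 + 25) / 6
= (9 + 72 + 25) / 6
= 106 / 6
= 17.67


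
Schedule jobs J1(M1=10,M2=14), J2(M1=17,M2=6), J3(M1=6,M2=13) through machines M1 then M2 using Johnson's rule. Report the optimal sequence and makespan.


Johnson's rule:
Group 1 (M1≤M2, sort by M1): ['J3', 'J1']
Group 2 (M1>M2, sort desc M2): ['J2']
Sequence: J3 → J1 → J2
Makespan calculation:
  J3: M1 done=6, M2 done=19
  J1: M1 done=16, M2 done=33
  J2: M1 done=33, M2 done=39
= Sequence: J3 → J1 → J2, Makespan: 39


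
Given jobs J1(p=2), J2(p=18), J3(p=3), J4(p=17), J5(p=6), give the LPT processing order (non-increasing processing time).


LPT: sort by longest processing time first
  J2: p=18
  J4: p=17
  J5: p=6
  J3: p=3
  J1: p=2
Order: J2 → J4 → J5 → J3 → J1


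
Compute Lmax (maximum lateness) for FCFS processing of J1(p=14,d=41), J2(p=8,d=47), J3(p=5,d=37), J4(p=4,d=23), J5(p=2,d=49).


Lateness per job (L = C - d):
  J1: C=14, d=41, L=-27
  J2: C=22, d=47, L=-25
  J3: C=27, d=37, L=-10
  J4: C=31, d=23, L=8
  J5: C=33, d=49, L=-16
Lmax = max(-27, -25, -10, 8, -16)
= 8


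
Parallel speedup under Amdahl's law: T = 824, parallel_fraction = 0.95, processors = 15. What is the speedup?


Amdahl's law: T_p = T × ((1-p) + p/N)
= 824 × ((1-0.95) + 0.95/15)
= 824 × (0.05 + 0.0633)
= 824 × 0.1133
= 93.39
Speedup = 824/93.39
= 8.82×


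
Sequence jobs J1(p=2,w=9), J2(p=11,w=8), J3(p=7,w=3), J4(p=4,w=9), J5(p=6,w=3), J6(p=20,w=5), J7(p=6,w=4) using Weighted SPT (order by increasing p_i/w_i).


WSPT (Smith's rule): sort by p/w ascending
  J1: p/w = 2/9 = 0.222
  J4: p/w = 4/9 = 0.444
  J2: p/w = 11/8 = 1.375
  J7: p/w = 6/4 = 1.500
  J5: p/w = 6/3 = 2.000
  J3: p/w = 7/3 = 2.333
  J6: p/w = 20/5 = 4.000
Order: J1 → J4 → J2 → J7 → J5 → J3 → J6


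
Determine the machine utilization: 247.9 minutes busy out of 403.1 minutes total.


Utilization = busy / total × 100
= 247.9 / 403.1 × 100
= 61.5%


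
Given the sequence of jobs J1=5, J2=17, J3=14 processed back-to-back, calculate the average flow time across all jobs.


Completion times:
  J1: completes at 5
  J2: completes at 22
  J3: completes at 36
Sum = 63
Average = 63/3
= 21.00


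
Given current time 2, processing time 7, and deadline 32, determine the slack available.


Slack = due - current_time - processing
= 32 - 2 - 7
= 23


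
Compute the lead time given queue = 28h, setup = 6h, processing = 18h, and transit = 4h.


Lead time = queue + setup + processing + transit
= 28 + 6 + 18 + 4
= 56 hours


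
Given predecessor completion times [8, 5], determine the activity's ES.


ES = max of all predecessor completion times
Predecessors: [8, 5]
ES = max(8, 5)
= 8


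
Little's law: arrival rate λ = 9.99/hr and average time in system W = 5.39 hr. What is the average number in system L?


Little's law: L = λ × W
= 9.99 × 5.39
= 53.85


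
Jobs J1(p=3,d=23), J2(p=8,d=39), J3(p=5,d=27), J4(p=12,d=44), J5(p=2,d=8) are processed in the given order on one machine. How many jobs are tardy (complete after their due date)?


Completion vs due date:
  J1: C=3, d=23 → on time
  J2: C=11, d=39 → on time
  J3: C=16, d=27 → on time
  J4: C=28, d=44 → on time
  J5: C=30, d=8 → TARDY
Tardy jobs: J5
Count = 1


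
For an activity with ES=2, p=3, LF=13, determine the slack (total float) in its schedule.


EF = ES + duration = 2 + 3 = 5
LS = LF - duration = 13 - 3 = 10
Total Float = LF - EF = 13 - 5
(or LS - ES = 10 - 2)
= 8


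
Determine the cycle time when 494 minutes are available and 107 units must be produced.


Cycle time = available time / demand
= 494 / 107
= 4.62 min/unit


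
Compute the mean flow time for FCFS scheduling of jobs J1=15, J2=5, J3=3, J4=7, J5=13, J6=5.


Completion times:
  J1: completes at 15
  J2: completes at 20
  J3: completes at 23
  J4: completes at 30
  J5: completes at 43
  J6: completes at 48
Sum = 179
Average = 179/6
= 29.83


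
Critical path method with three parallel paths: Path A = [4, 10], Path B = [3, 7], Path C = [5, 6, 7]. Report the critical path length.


Path A: 4 + 10 = 14
Path B: 3 + 7 = 10
Path C: 5 + 6 + 7 = 18
Critical path = longest = max(14, 10, 18)
= 18 (Path C)


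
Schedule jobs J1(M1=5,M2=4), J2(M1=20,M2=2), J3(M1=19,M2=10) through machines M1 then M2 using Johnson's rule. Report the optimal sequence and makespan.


Johnson's rule:
Group 1 (M1≤M2, sort by M1): []
Group 2 (M1>M2, sort desc M2): ['J3', 'J1', 'J2']
Sequence: J3 → J1 → J2
Makespan calculation:
  J3: M1 done=19, M2 done=29
  J1: M1 done=24, M2 done=33
  J2: M1 done=44, M2 done=46
= Sequence: J3 → J1 → J2, Makespan: 46


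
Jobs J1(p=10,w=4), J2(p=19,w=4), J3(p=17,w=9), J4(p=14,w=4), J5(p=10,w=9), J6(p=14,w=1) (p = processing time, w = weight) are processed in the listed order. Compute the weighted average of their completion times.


Completion times:
  J1: C=10, w×C=4×10=40
  J2: C=29, w×C=4×29=116
  J3: C=46, w×C=9×46=414
  J4: C=60, w×C=4×60=240
  J5: C=70, w×C=9×70=630
  J6: C=84, w×C=1×84=84
Sum w×C = 1524
Sum w = 31
Weighted avg = 1524/31
= 49.16


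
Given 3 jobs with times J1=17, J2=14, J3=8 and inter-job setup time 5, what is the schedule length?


Makespan = Σ processing + (n-1) × setup
= (17 + 14 + 8) + (3-1)×5
= 39 + 10
= 49 time units


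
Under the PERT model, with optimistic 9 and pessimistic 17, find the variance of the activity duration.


σ² = ((p - o) / 6)² = (p - o)² / 36
= (17 - 9)² / 36
= 8² / 36
= 64 / 36
= 1.7778


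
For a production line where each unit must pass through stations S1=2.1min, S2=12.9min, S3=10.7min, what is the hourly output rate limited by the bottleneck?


Bottleneck = longest station time
Station times: [2.1, 12.9, 10.7]
Max = 12.9 min
Rate = 60 / 12.9
= 4.65 units/hour (bottleneck: 12.9min)


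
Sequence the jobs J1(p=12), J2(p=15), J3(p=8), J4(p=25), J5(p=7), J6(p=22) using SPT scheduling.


SPT: sort by shortest processing time
  J5: p=7
  J3: p=8
  J1: p=12
  J2: p=15
  J6: p=22
  J4: p=25
Order: J5 → J3 → J1 → J2 → J6 → J4


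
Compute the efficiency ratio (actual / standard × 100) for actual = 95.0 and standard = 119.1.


Efficiency = (actual / standard) × 100
= (95.0 / 119.1) × 100
= 79.8%


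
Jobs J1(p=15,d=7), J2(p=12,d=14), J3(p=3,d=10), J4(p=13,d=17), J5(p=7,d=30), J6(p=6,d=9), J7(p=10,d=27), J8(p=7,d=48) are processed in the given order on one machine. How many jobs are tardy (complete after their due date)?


Completion vs due date:
  J1: C=15, d=7 → TARDY
  J2: C=27, d=14 → TARDY
  J3: C=30, d=10 → TARDY
  J4: C=43, d=17 → TARDY
  J5: C=50, d=30 → TARDY
  J6: C=56, d=9 → TARDY
  J7: C=66, d=27 → TARDY
  J8: C=73, d=48 → TARDY
Tardy jobs: J1, J2, J3, J4, J5, J6, J7, J8
Count = 8


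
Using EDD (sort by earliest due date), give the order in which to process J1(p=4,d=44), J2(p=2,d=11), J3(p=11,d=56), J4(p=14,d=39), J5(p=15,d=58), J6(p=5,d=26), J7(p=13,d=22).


EDD: sort by earliest due date
  J2: d=11, p=2
  J7: d=22, p=13
  J6: d=26, p=5
  J4: d=39, p=14
  J1: d=44, p=4
  J3: d=56, p=11
  J5: d=58, p=15
Order: J2 → J7 → J6 → J4 → J1 → J3 → J5


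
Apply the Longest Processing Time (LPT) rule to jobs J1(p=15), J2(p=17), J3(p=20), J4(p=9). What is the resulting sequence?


LPT: sort by longest processing time first
  J3: p=20
  J2: p=17
  J1: p=15
  J4: p=9
Order: J3 → J2 → J1 → J4


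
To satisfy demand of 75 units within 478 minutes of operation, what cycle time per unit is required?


Cycle time = available time / demand
= 478 / 75
= 6.37 min/unit


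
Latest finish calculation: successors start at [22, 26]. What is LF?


LF = min of all successor start times
Successors start at: [22, 26]
LF = min(22, 26)
= 22


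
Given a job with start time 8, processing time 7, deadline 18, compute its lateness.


Completion = 8 + 7 = 15
Lateness = C - d = 15 - 18
= -3


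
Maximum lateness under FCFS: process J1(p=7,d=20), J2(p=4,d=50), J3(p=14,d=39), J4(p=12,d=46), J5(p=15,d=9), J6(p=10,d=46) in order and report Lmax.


Lateness per job (L = C - d):
  J1: C=7, d=20, L=-13
  J2: C=11, d=50, L=-39
  J3: C=25, d=39, L=-14
  J4: C=37, d=46, L=-9
  J5: C=52, d=9, L=43
  J6: C=62, d=46, L=16
Lmax = max(-13, -39, -14, -9, 43, 16)
= 43


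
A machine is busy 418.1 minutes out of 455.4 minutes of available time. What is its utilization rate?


Utilization = busy / total × 100
= 418.1 / 455.4 × 100
= 91.8%


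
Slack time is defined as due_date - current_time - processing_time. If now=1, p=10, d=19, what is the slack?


Slack = due - current_time - processing
= 19 - 1 - 10
= 8


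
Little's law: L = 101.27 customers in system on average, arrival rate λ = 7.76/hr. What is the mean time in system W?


Little's law: L = λW → W = L / λ
= 101.27 / 7.76
= 13.05 hours


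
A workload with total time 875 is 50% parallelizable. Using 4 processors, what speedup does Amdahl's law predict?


Amdahl's law: T_p = T × ((1-p) + p/N)
= 875 × ((1-0.5) + 0.5/4)
= 875 × (0.50 + 0.1250)
= 875 × 0.6250
= 546.88
Speedup = 875/546.88
= 1.60×


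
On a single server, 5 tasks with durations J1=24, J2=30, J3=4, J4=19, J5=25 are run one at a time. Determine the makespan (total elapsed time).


Sequential makespan: sum all processing times
= 24 + 30 + 4 + 19 + 25
= 102 time units


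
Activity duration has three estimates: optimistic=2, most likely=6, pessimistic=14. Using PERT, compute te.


te = (o + 4m + p) / 6
= (2 + 4×6 + 14) / 6
= (2 + 24 + 14) / 6
= 40 / 6
= 6.67


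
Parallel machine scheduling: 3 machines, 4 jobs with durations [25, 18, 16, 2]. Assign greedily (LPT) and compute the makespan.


Jobs (LPT sorted): [25, 18, 16, 2]
Machines: 3
  J=25 → Machine 1 (load: 0+25=25)
  J=18 → Machine 2 (load: 0+18=18)
  J=16 → Machine 3 (load: 0+16=16)
  J=2 → Machine 3 (load: 16+2=18)
Machine loads: [25, 18, 18]
Makespan = max = 25 time units


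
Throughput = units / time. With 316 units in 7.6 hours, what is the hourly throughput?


Throughput = units / time
= 316 / 7.6
= 41.6 units/hour


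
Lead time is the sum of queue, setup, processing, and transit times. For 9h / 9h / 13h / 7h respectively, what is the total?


Lead time = queue + setup + processing + transit
= 9 + 9 + 13 + 7
= 38 hours


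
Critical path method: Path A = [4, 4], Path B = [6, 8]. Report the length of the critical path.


Path A: 4 + 4 = 8
Path B: 6 + 8 = 14
Critical path = longest = max(8, 14)
= 14 (Path B)


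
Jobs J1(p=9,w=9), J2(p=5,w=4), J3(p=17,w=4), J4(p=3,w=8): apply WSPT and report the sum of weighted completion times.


WSPT order (by p/w): J4 → J1 → J2 → J3
  J4: C=3, w·C=8×3=24
  J1: C=12, w·C=9×12=108
  J2: C=17, w·C=4×17=68
  J3: C=34, w·C=4×34=136
Σ w·C = 336
= 336


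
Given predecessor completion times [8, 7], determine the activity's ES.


ES = max of all predecessor completion times
Predecessors: [8, 7]
ES = max(8, 7)
= 8


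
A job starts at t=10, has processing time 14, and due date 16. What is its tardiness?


Completion = start + processing = 10 + 14 = 24
Tardiness = max(0, C - d) = max(0, 24 - 16)
= max(0, 8)
= 8


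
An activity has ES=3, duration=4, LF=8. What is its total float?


EF = ES + duration = 3 + 4 = 7
LS = LF - duration = 8 - 4 = 4
Total Float = LF - EF = 8 - 7
(or LS - ES = 4 - 3)
= 1


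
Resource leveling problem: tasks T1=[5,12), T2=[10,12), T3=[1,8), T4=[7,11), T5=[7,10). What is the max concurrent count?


Check each time point for overlaps:
  t=7: 4 tasks active (T1, T3, T4, T5)
Max concurrent = 4


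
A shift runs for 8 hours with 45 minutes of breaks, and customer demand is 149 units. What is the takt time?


Available = 8×60 - 45 = 435 min
Takt time = 435 / 149
= 2.92 min/unit


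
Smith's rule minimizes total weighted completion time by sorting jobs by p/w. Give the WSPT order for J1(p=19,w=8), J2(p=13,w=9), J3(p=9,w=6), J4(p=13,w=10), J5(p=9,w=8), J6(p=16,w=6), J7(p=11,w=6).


WSPT (Smith's rule): sort by p/w ascending
  J5: p/w = 9/8 = 1.125
  J4: p/w = 13/10 = 1.300
  J2: p/w = 13/9 = 1.444
  J3: p/w = 9/6 = 1.500
  J7: p/w = 11/6 = 1.833
  J1: p/w = 19/8 = 2.375
  J6: p/w = 16/6 = 2.667
Order: J5 → J4 → J2 → J3 → J7 → J1 → J6


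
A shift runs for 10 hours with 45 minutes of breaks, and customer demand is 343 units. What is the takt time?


Available = 10×60 - 45 = 555 min
Takt time = 555 / 343
= 1.62 min/unit


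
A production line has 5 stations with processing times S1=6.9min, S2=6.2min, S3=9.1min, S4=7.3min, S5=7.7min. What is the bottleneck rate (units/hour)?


Bottleneck = longest station time
Station times: [6.9, 6.2, 9.1, 7.3, 7.7]
Max = 9.1 min
Rate = 60 / 9.1
= 6.59 units/hour (bottleneck: 9.1min)


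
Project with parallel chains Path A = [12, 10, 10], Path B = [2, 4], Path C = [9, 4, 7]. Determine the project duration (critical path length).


Path A: 12 + 10 + 10 = 32
Path B: 2 + 4 = 6
Path C: 9 + 4 + 7 = 20
Critical path = longest = max(32, 6, 20)
= 32 (Path A)


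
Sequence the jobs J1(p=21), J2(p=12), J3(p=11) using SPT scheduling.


SPT: sort by shortest processing time
  J3: p=11
  J2: p=12
  J1: p=21
Order: J3 → J2 → J1


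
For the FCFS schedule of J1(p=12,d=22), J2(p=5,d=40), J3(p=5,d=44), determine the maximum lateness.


Lateness per job (L = C - d):
  J1: C=12, d=22, L=-10
  J2: C=17, d=40, L=-23
  J3: C=22, d=44, L=-22
Lmax = max(-10, -23, -22)
= -10


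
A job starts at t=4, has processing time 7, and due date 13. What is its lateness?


Completion = 4 + 7 = 11
Lateness = C - d = 11 - 13
= -2


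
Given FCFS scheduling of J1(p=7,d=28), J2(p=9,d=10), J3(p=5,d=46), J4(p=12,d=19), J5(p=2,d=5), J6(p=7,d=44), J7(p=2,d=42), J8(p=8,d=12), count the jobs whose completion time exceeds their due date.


Completion vs due date:
  J1: C=7, d=28 → on time
  J2: C=16, d=10 → TARDY
  J3: C=21, d=46 → on time
  J4: C=33, d=19 → TARDY
  J5: C=35, d=5 → TARDY
  J6: C=42, d=44 → on time
  J7: C=44, d=42 → TARDY
  J8: C=52, d=12 → TARDY
Tardy jobs: J2, J4, J5, J7, J8
Count = 5


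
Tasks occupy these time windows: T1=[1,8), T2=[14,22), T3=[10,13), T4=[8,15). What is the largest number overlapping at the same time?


Check each time point for overlaps:
  t=10: 2 tasks active (T3, T4)
Max concurrent = 2


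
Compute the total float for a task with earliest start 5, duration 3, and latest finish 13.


EF = ES + duration = 5 + 3 = 8
LS = LF - duration = 13 - 3 = 10
Total Float = LF - EF = 13 - 8
(or LS - ES = 10 - 5)
= 5


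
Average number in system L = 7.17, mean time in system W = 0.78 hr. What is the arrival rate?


Little's law: L = λW → λ = L / W
= 7.17 / 0.78
= 9.19 per hour


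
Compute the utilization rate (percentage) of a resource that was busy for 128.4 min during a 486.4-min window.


Utilization = busy / total × 100
= 128.4 / 486.4 × 100
= 26.4%


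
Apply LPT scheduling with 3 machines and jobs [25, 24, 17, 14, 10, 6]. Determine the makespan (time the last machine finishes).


Jobs (LPT sorted): [25, 24, 17, 14, 10, 6]
Machines: 3
  J=25 → Machine 1 (load: 0+25=25)
  J=24 → Machine 2 (load: 0+24=24)
  J=17 → Machine 3 (load: 0+17=17)
  J=14 → Machine 3 (load: 17+14=31)
  J=10 → Machine 2 (load: 24+10=34)
  J=6 → Machine 1 (load: 25+6=31)
Machine loads: [31, 34, 31]
Makespan = max = 34 time units


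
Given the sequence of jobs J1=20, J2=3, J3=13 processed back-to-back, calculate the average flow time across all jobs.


Completion times:
  J1: completes at 20
  J2: completes at 23
  J3: completes at 36
Sum = 79
Average = 79/3
= 26.33


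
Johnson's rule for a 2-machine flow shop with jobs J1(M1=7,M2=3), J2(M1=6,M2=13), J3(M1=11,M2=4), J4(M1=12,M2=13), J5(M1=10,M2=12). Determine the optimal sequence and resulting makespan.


Johnson's rule:
Group 1 (M1≤M2, sort by M1): ['J2', 'J5', 'J4']
Group 2 (M1>M2, sort desc M2): ['J3', 'J1']
Sequence: J2 → J5 → J4 → J3 → J1
Makespan calculation:
  J2: M1 done=6, M2 done=19
  J5: M1 done=16, M2 done=31
  J4: M1 done=28, M2 done=44
  J3: M1 done=39, M2 done=48
  J1: M1 done=46, M2 done=51
= Sequence: J2 → J5 → J4 → J3 → J1, Makespan: 51


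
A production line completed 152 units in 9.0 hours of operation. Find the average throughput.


Throughput = units / time
= 152 / 9.0
= 16.9 units/hour


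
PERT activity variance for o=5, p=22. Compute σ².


σ² = ((p - o) / 6)² = (p - o)² / 36
= (22 - 5)² / 36
= 17² / 36
= 289 / 36
= 8.0278


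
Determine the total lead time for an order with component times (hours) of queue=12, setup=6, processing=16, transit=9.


Lead time = queue + setup + processing + transit
= 12 + 6 + 16 + 9
= 43 hours


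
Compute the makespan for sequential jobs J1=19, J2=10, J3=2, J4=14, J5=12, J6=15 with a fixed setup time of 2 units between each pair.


Makespan = Σ processing + (n-1) × setup
= (19 + 10 + 2 + 14 + 12 + 15) + (6-1)×2
= 72 + 10
= 82 time units


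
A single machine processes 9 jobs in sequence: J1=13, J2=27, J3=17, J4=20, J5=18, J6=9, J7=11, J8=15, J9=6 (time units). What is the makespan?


Sequential makespan: sum all processing times
= 13 + 27 + 17 + 20 + 18 + 9 + 11 + 15 + 6
= 136 time units


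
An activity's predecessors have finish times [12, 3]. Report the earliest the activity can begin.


ES = max of all predecessor completion times
Predecessors: [12, 3]
ES = max(12, 3)
= 12


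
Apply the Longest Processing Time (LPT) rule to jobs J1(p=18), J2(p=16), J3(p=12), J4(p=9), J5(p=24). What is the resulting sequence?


LPT: sort by longest processing time first
  J5: p=24
  J1: p=18
  J2: p=16
  J3: p=12
  J4: p=9
Order: J5 → J1 → J2 → J3 → J4


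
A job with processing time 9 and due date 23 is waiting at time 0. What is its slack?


Slack = due - current_time - processing
= 23 - 0 - 9
= 14


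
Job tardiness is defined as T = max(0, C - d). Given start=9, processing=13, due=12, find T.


Completion = start + processing = 9 + 13 = 22
Tardiness = max(0, C - d) = max(0, 22 - 12)
= max(0, 10)
= 10


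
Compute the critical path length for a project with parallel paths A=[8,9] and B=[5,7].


Path A: 8 + 9 = 17
Path B: 5 + 7 = 12
Critical path = longest = max(17, 12)
= 17 (Path A)


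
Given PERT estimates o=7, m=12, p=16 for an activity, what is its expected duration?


te = (o + 4m + p) / 6
= (7 + 4×12 + 16) / 6
= (7 + 48 + 16) / 6
= 71 / 6
= 11.83


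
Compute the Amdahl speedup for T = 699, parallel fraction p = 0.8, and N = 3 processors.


Amdahl's law: T_p = T × ((1-p) + p/N)
= 699 × ((1-0.8) + 0.8/3)
= 699 × (0.20 + 0.2667)
= 699 × 0.4667
= 326.20
Speedup = 699/326.20
= 2.14×


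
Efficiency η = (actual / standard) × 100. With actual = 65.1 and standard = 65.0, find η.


Efficiency = (actual / standard) × 100
= (65.1 / 65.0) × 100
= 100.2%


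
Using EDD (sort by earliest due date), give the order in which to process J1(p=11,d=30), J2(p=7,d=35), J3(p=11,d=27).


EDD: sort by earliest due date
  J3: d=27, p=11
  J1: d=30, p=11
  J2: d=35, p=7
Order: J3 → J1 → J2


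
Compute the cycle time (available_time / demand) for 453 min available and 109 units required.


Cycle time = available time / demand
= 453 / 109
= 4.16 min/unit


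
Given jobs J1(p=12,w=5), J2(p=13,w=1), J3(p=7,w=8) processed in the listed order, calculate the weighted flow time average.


Completion times:
  J1: C=12, w×C=5×12=60
  J2: C=25, w×C=1×25=25
  J3: C=32, w×C=8×32=256
Sum w×C = 341
Sum w = 14
Weighted avg = 341/14
= 24.36


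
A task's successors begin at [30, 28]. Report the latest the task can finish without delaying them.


LF = min of all successor start times
Successors start at: [30, 28]
LF = min(30, 28)
= 28


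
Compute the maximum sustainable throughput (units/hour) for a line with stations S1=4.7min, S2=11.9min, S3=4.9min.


Bottleneck = longest station time
Station times: [4.7, 11.9, 4.9]
Max = 11.9 min
Rate = 60 / 11.9
= 5.04 units/hour (bottleneck: 11.9min)


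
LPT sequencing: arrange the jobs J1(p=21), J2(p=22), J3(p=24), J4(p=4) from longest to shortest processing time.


LPT: sort by longest processing time first
  J3: p=24
  J2: p=22
  J1: p=21
  J4: p=4
Order: J3 → J2 → J1 → J4
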